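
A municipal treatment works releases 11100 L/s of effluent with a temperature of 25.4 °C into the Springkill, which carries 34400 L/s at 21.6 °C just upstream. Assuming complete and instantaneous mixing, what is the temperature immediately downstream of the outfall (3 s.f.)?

22.5 °C

Flow-weighted mixing: C = (Q_r C_r + Q_w C_w)/(Q_r + Q_w)
= (34400×21.6 + 11100×25.4)/(34400 + 11100) = 1.025×10^6/45500 = 22.53 °C.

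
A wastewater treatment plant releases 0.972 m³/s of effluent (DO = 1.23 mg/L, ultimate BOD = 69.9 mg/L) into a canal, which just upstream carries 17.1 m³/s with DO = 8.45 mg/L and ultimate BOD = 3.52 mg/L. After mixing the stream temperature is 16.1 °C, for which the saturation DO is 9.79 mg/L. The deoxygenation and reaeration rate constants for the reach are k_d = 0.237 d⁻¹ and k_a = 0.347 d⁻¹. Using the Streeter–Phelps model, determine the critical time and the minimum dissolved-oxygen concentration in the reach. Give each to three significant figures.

t_c ≈ 2.37 d; minimum DO ≈ 7.03 mg/L

Mixed DO = (17.1×8.45 + 0.972×1.23)/(17.1+0.972) = 145.7/18.07 = 8.062 mg/L.
Mixed L₀ = (17.1×3.52 + 0.972×69.9)/(18.07) = 128.1/18.07 = 7.090 mg/L.
Initial deficit D₀ = C_s − DO₀ = 9.79 − 8.062 = 1.728 mg/L.
t_c = (1/0.1100) ln[(0.347/0.237)(1 − 1.728×0.1100/(0.237×7.090))] = 9.091 × ln(1.298) = 2.375 d.
D_c = (0.237/0.347) × 7.090 × e^(−0.237×2.375) = 0.6830 × 7.090 × 0.5696 = 2.759 mg/L.
Minimum DO = 9.79 − 2.759 = 7.031 mg/L.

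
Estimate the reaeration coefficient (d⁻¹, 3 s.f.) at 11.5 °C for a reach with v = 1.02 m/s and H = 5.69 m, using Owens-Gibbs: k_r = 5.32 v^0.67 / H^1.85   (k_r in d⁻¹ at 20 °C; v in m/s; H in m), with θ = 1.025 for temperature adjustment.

k_r ≈ 0.175 d⁻¹

k_r(20) = 5.32 × 1.02^0.67 / 5.69^1.85 = 5.32 × 1.013 / 24.94 = 0.2161 d⁻¹.
k_r(11.5) = 0.2161 × 1.025^(11.5−20) = 0.2161 × 0.8107 = 0.1752 d⁻¹.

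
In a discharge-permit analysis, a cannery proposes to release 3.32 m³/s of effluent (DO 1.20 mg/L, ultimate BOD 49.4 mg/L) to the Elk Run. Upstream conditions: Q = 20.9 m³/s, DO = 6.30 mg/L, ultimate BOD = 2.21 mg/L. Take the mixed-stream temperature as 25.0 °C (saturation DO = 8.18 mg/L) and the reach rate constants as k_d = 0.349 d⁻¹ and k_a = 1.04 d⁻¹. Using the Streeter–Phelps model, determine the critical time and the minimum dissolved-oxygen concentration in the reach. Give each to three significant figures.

t_c ≈ 0.296 d; minimum DO ≈ 5.55 mg/L

Mixed DO = (20.9×6.30 + 3.32×1.20)/(20.9+3.32) = 135.7/24.22 = 5.601 mg/L.
Mixed L₀ = (20.9×2.21 + 3.32×49.4)/(24.22) = 210.2/24.22 = 8.679 mg/L.
Initial deficit D₀ = C_s − DO₀ = 8.18 − 5.601 = 2.579 mg/L.
t_c = (1/0.6910) ln[(1.04/0.349)(1 − 2.579×0.6910/(0.349×8.679))] = 1.447 × ln(1.227) = 0.2955 d.
D_c = (0.349/1.04) × 8.679 × e^(−0.349×0.2955) = 0.3356 × 8.679 × 0.9020 = 2.627 mg/L.
Minimum DO = 8.18 − 2.627 = 5.553 mg/L.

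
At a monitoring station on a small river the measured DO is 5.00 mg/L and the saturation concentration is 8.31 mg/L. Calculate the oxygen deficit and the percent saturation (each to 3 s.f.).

D ≈ 3.31 mg/L; 60.2 % saturation

D = C_s − C = 8.31 − 5.00 = 3.31 mg/L.
% saturation = 5.00/8.31 × 100 = 60.2 %.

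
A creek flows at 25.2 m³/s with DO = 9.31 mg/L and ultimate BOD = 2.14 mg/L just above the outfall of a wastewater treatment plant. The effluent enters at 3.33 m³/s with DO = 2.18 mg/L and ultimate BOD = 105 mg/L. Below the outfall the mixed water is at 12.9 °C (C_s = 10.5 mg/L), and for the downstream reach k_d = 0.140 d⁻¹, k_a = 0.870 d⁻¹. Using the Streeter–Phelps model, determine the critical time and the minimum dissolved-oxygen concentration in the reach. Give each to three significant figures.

t_c ≈ 0.628 d; minimum DO ≈ 8.42 mg/L

Mixed DO = (25.2×9.31 + 3.33×2.18)/(25.2+3.33) = 241.9/28.53 = 8.478 mg/L.
Mixed L₀ = (25.2×2.14 + 3.33×105)/(28.53) = 403.6/28.53 = 14.15 mg/L.
Initial deficit D₀ = C_s − DO₀ = 10.5 − 8.478 = 2.022 mg/L.
t_c = (1/0.7300) ln[(0.870/0.140)(1 − 2.022×0.7300/(0.140×14.15))] = 1.370 × ln(1.582) = 0.6284 d.
D_c = (0.140/0.870) × 14.15 × e^(−0.140×0.6284) = 0.1609 × 14.15 × 0.9158 = 2.085 mg/L.
Minimum DO = 10.5 − 2.085 = 8.415 mg/L.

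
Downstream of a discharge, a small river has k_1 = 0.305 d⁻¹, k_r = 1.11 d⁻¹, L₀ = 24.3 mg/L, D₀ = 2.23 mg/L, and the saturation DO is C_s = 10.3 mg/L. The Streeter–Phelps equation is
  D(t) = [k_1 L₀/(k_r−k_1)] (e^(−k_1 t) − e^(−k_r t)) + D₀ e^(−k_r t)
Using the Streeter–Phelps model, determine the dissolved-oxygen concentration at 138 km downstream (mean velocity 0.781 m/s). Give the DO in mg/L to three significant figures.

Travel time t = x/v = 138 km / (0.781 m/s) = 138000 m / 0.781 m/s = 176700 s = 2.045 d.
k_1 L₀/(k_r−k_1) = 0.305×24.3/(1.11−0.305) = 7.412/0.8050 = 9.207 mg/L.
e^(−k_1 t) = e^(−0.305×2.045) = 0.5359; e^(−k_r t) = e^(−1.11×2.045) = 0.1033.
D = 9.207 × (0.5359 − 0.1033) + 2.23 × 0.1033 = 3.983 + 0.2304 = 4.213 mg/L.
DO = C_s − D = 10.3 − 4.213 = 6.087 mg/L.

DO ≈ 6.09 mg/L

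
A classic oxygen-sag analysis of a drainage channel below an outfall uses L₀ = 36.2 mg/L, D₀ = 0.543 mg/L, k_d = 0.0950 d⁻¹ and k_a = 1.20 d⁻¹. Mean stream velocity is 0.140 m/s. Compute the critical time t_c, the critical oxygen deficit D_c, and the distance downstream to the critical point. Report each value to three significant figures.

t_c ≈ 2.12 d; D_c ≈ 2.34 mg/L; x_c ≈ 25.7 km

With k_a/k_d = 12.63 and 1 − D₀(k_a−k_d)/(k_d L₀) = 0.8255,
t_c = ln(12.63 × 0.8255) / (1.20 − 0.0950) = ln(10.43) / 1.105 = 2.344/1.105 = 2.122 d.
L(t_c) = L₀ e^(−k_d t_c) = 36.2 × 0.8175 = 29.59 mg/L, and at the critical point k_a D_c = k_d L, so D_c = (0.0950/1.20) × 29.59 = 2.343 mg/L.
x_c = v t_c = 0.140 m/s × 2.122 d × 86400 s/d = 25660 m ≈ 25.7 km.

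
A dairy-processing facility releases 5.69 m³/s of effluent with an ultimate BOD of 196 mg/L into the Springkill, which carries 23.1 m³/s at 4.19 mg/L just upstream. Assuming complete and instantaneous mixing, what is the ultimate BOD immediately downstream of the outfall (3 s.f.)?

42.1 mg/L

Flow-weighted mixing: C = (Q_r C_r + Q_w C_w)/(Q_r + Q_w)
= (23.1×4.19 + 5.69×196)/(23.1 + 5.69) = 1212/28.79 = 42.10 mg/L.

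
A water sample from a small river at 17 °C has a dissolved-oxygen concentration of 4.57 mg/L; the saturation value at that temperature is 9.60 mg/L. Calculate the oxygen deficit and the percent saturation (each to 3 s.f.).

D = C_s − C = 9.60 − 4.57 = 5.03 mg/L.
% saturation = 4.57/9.60 × 100 = 47.6 %.

D ≈ 5.03 mg/L; 47.6 % saturation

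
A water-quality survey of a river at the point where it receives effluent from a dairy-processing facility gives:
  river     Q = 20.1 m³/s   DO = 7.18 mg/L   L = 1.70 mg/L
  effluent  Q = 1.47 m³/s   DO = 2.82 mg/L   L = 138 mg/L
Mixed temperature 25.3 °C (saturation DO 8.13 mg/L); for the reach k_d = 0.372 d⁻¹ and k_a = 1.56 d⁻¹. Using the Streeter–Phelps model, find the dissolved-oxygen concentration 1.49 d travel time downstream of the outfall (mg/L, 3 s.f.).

DO ≈ 6.37 mg/L

Mixed DO = (20.1×7.18 + 1.47×2.82)/(20.1+1.47) = 148.5/21.57 = 6.883 mg/L.
Mixed L₀ = (20.1×1.70 + 1.47×138)/(21.57) = 237.0/21.57 = 10.99 mg/L.
Initial deficit D₀ = C_s − DO₀ = 8.13 − 6.883 = 1.247 mg/L.
D(1.49) = [0.372×10.99/(1.56−0.372)](e^(−0.372×1.49) − e^(−1.56×1.49)) + 1.247 e^(−1.56×1.49)
= 3.441 × (0.5745 − 0.09784) + 1.247 × 0.09784 = 1.762 mg/L.
DO = 8.13 − 1.762 = 6.368 mg/L.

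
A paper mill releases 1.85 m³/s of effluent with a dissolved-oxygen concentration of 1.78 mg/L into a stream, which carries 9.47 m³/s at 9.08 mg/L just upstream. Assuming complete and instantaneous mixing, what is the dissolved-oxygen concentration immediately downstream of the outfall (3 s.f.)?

7.89 mg/L

Flow-weighted mixing: C = (Q_r C_r + Q_w C_w)/(Q_r + Q_w)
= (9.47×9.08 + 1.85×1.78)/(9.47 + 1.85) = 89.28/11.32 = 7.887 mg/L.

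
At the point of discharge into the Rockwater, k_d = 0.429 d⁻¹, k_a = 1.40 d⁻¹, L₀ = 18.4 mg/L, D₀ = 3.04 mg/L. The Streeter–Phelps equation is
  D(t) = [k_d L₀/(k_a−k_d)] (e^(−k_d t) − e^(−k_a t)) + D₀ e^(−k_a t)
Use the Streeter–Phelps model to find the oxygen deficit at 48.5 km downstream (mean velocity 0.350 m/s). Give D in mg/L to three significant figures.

D ≈ 3.55 mg/L

Travel time t = x/v = 48.5 km / (0.350 m/s) = 48500 m / 0.350 m/s = 138600 s = 1.604 d.
k_d L₀/(k_a−k_d) = 0.429×18.4/(1.40−0.429) = 7.894/0.9710 = 8.129 mg/L.
e^(−k_d t) = e^(−0.429×1.604) = 0.5026; e^(−k_a t) = e^(−1.40×1.604) = 0.1059.
D = 8.129 × (0.5026 − 0.1059) + 3.04 × 0.1059 = 3.225 + 0.3219 = 3.547 mg/L.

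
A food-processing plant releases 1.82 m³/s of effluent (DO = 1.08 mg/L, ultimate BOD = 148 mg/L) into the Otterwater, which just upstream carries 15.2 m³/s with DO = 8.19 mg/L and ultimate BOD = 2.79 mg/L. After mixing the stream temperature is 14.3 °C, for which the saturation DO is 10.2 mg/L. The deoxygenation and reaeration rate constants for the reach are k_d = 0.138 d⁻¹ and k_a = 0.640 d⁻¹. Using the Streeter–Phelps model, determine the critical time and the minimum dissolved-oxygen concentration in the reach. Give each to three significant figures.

Mixed DO = (15.2×8.19 + 1.82×1.08)/(15.2+1.82) = 126.5/17.02 = 7.430 mg/L.
Mixed L₀ = (15.2×2.79 + 1.82×148)/(17.02) = 311.8/17.02 = 18.32 mg/L.
Initial deficit D₀ = C_s − DO₀ = 10.2 − 7.430 = 2.770 mg/L.
t_c = (1/0.5020) ln[(0.640/0.138)(1 − 2.770×0.5020/(0.138×18.32))] = 1.992 × ln(2.086) = 1.465 d.
D_c = (0.138/0.640) × 18.32 × e^(−0.138×1.465) = 0.2156 × 18.32 × 0.8170 = 3.227 mg/L.
Minimum DO = 10.2 − 3.227 = 6.973 mg/L.

t_c ≈ 1.46 d; minimum DO ≈ 6.97 mg/L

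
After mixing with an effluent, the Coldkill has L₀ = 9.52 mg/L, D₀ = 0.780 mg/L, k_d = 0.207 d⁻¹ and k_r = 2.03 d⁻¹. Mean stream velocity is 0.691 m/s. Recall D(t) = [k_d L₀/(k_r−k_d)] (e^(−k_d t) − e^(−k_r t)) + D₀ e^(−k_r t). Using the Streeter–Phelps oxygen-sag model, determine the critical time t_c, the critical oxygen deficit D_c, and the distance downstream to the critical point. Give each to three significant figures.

t_c ≈ 0.551 d; D_c ≈ 0.866 mg/L; x_c ≈ 32.9 km

t_c = [1/(k_r−k_d)] ln[(k_r/k_d)(1 − D₀(k_r−k_d)/(k_d L₀))]
= [1/(2.03−0.207)] ln[(2.03/0.207)(1 − 0.780×1.823/(0.207×9.52))]
= (1/1.823) ln[9.807 × 0.2784] = 0.5485 × ln(2.731) = 0.5485 × 1.005 = 0.5510 d.
L(t_c) = L₀ e^(−k_d t_c) = 9.52 × 0.8922 = 8.494 mg/L, and at the critical point k_r D_c = k_d L, so D_c = (0.207/2.03) × 8.494 = 0.8661 mg/L.
x_c = v t_c = 0.691 m/s × 0.5510 d × 86400 s/d = 32900 m ≈ 32.9 km.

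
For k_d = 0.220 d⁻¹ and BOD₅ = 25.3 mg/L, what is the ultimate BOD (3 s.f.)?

BOD₅ = L₀(1 − e^(−5k_d)) ⇒ L₀ = BOD₅ / (1 − e^(−5×0.220))
= 25.3 / (1 − 0.3329) = 25.3 / 0.6671 = 37.92 mg/L.

L₀ ≈ 37.9 mg/L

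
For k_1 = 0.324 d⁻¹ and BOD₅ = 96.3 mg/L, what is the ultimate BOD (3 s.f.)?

L₀ ≈ 120 mg/L

BOD₅ = L₀(1 − e^(−5k_1)) ⇒ L₀ = BOD₅ / (1 − e^(−5×0.324))
= 96.3 / (1 − 0.1979) = 96.3 / 0.8021 = 120.1 mg/L.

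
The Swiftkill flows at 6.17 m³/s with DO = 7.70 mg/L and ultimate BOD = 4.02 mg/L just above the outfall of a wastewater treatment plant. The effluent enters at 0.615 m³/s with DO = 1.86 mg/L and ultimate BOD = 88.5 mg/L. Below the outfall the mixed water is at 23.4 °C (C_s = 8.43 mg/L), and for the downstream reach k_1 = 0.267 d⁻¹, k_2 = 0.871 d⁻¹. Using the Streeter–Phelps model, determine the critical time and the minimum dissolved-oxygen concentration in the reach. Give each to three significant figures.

Mixed DO = (6.17×7.70 + 0.615×1.86)/(6.17+0.615) = 48.65/6.785 = 7.171 mg/L.
Mixed L₀ = (6.17×4.02 + 0.615×88.5)/(6.785) = 79.23/6.785 = 11.68 mg/L.
Initial deficit D₀ = C_s − DO₀ = 8.43 − 7.171 = 1.259 mg/L.
t_c = (1/0.6040) ln[(0.871/0.267)(1 − 1.259×0.6040/(0.267×11.68))] = 1.656 × ln(2.466) = 1.495 d.
D_c = (0.267/0.871) × 11.68 × e^(−0.267×1.495) = 0.3065 × 11.68 × 0.6710 = 2.402 mg/L.
Minimum DO = 8.43 − 2.402 = 6.028 mg/L.

t_c ≈ 1.49 d; minimum DO ≈ 6.03 mg/L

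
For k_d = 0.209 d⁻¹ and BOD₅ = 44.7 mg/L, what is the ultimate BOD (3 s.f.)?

BOD₅ = L₀(1 − e^(−5k_d)) ⇒ L₀ = BOD₅ / (1 − e^(−5×0.209))
= 44.7 / (1 − 0.3517) = 44.7 / 0.6483 = 68.95 mg/L.

L₀ ≈ 68.9 mg/L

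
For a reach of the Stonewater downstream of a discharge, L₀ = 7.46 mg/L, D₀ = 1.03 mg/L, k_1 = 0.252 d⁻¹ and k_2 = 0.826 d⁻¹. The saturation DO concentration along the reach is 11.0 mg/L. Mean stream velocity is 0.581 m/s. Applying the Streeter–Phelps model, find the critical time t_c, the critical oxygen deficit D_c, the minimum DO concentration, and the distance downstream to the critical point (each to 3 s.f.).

At the critical point dD/dt = 0, so k_1 L₀ e^(−k_1 t) = k_2 D. Substituting D(t) from the Streeter–Phelps equation and solving for t gives
t_c = ln[(k_2/k_1)(1 − D₀(k_2−k_1)/(k_1 L₀))] / (k_2−k_1).
Here k_2−k_1 = 0.5740 d⁻¹ and 1 − D₀(k_2−k_1)/(k_1 L₀) = 1 − 1.03×0.5740/(0.252×7.46) = 0.6855, so
t_c = ln(3.278 × 0.6855) / 0.5740 = 0.8096 / 0.5740 = 1.410 d.
L(t_c) = L₀ e^(−k_1 t_c) = 7.46 × 0.7009 = 5.229 mg/L, and at the critical point k_2 D_c = k_1 L, so D_c = (0.252/0.826) × 5.229 = 1.595 mg/L.
Minimum DO = C_s − D_c = 11.0 − 1.595 = 9.405 mg/L.
x_c = v t_c = 0.581 m/s × 1.410 d × 86400 s/d = 70800 m ≈ 70.8 km.

t_c ≈ 1.41 d; D_c ≈ 1.60 mg/L; min DO ≈ 9.40 mg/L; x_c ≈ 70.8 km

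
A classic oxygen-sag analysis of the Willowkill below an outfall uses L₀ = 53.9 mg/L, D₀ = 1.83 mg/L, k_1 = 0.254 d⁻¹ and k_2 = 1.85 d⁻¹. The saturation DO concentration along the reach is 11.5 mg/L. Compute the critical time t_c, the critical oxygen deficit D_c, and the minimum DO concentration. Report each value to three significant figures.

t_c ≈ 1.09 d; D_c ≈ 5.61 mg/L; min DO ≈ 5.89 mg/L

At the critical point dD/dt = 0, so k_1 L₀ e^(−k_1 t) = k_2 D. Substituting D(t) from the Streeter–Phelps equation and solving for t gives
t_c = ln[(k_2/k_1)(1 − D₀(k_2−k_1)/(k_1 L₀))] / (k_2−k_1).
Here k_2−k_1 = 1.596 d⁻¹ and 1 − D₀(k_2−k_1)/(k_1 L₀) = 1 − 1.83×1.596/(0.254×53.9) = 0.7867, so
t_c = ln(7.283 × 0.7867) / 1.596 = 1.746 / 1.596 = 1.094 d.
D_c = (k_1/k_2) L₀ e^(−k_1 t_c) = (0.254/1.85) × 53.9 × e^(−0.254×1.094) = 0.1373 × 53.9 × 0.7574 = 5.605 mg/L.
Minimum DO = C_s − D_c = 11.5 − 5.605 = 5.895 mg/L.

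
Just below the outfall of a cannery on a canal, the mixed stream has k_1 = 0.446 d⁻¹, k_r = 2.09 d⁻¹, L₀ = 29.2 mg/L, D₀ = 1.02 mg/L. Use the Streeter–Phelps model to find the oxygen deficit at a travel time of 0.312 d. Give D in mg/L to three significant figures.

k_1 L₀/(k_r−k_1) = 0.446×29.2/(2.09−0.446) = 13.02/1.644 = 7.922 mg/L.
e^(−k_1 t) = e^(−0.446×0.3120) = 0.8701; e^(−k_r t) = e^(−2.09×0.3120) = 0.5210.
D = 7.922 × (0.8701 − 0.5210) + 1.02 × 0.5210 = 2.766 + 0.5314 = 3.297 mg/L.

D ≈ 3.30 mg/L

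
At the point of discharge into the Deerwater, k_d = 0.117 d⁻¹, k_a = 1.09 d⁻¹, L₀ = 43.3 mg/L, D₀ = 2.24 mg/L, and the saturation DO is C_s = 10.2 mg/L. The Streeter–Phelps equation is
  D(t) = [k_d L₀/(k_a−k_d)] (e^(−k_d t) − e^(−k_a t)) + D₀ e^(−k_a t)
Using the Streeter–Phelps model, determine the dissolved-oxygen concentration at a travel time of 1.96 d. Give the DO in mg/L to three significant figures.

DO ≈ 6.41 mg/L

k_d L₀/(k_a−k_d) = 0.117×43.3/(1.09−0.117) = 5.066/0.9730 = 5.207 mg/L.
e^(−k_d t) = e^(−0.117×1.960) = 0.7951; e^(−k_a t) = e^(−1.09×1.960) = 0.1181.
D = 5.207 × (0.7951 − 0.1181) + 2.24 × 0.1181 = 3.525 + 0.2645 = 3.789 mg/L.
DO = C_s − D = 10.2 − 3.789 = 6.411 mg/L.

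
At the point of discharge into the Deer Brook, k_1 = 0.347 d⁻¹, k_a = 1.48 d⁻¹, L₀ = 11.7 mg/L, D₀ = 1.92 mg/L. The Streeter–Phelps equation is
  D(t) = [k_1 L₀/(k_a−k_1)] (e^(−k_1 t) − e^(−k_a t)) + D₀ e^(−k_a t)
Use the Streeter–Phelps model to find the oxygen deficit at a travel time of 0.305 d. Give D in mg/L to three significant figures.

D ≈ 2.16 mg/L

k_1 L₀/(k_a−k_1) = 0.347×11.7/(1.48−0.347) = 4.060/1.133 = 3.583 mg/L.
e^(−k_1 t) = e^(−0.347×0.3050) = 0.8996; e^(−k_a t) = e^(−1.48×0.3050) = 0.6367.
D = 3.583 × (0.8996 − 0.6367) + 1.92 × 0.6367 = 0.9418 + 1.223 = 2.164 mg/L.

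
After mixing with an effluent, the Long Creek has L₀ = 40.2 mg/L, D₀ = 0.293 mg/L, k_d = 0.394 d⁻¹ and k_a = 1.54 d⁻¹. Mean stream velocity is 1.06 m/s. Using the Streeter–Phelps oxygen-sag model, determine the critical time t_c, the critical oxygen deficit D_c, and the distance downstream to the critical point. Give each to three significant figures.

t_c = [1/(k_a−k_d)] ln[(k_a/k_d)(1 − D₀(k_a−k_d)/(k_d L₀))]
= [1/(1.54−0.394)] ln[(1.54/0.394)(1 − 0.293×1.146/(0.394×40.2))]
= (1/1.146) ln[3.909 × 0.9788] = 0.8726 × ln(3.826) = 0.8726 × 1.342 = 1.171 d.
L(t_c) = L₀ e^(−k_d t_c) = 40.2 × 0.6305 = 25.34 mg/L, and at the critical point k_a D_c = k_d L, so D_c = (0.394/1.54) × 25.34 = 6.484 mg/L.
x_c = v t_c = 1.06 m/s × 1.171 d × 86400 s/d = 107200 m ≈ 107 km.

t_c ≈ 1.17 d; D_c ≈ 6.48 mg/L; x_c ≈ 107 km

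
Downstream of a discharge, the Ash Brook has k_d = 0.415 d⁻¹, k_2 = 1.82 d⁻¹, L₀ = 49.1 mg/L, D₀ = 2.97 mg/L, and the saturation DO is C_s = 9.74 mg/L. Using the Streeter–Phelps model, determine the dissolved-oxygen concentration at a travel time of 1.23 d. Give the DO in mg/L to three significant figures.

DO ≈ 2.26 mg/L

k_d L₀/(k_2−k_d) = 0.415×49.1/(1.82−0.415) = 20.38/1.405 = 14.50 mg/L.
e^(−k_d t) = e^(−0.415×1.230) = 0.6002; e^(−k_2 t) = e^(−1.82×1.230) = 0.1066.
D = 14.50 × (0.6002 − 0.1066) + 2.97 × 0.1066 = 7.159 + 0.3166 = 7.475 mg/L.
DO = C_s − D = 9.74 − 7.475 = 2.265 mg/L.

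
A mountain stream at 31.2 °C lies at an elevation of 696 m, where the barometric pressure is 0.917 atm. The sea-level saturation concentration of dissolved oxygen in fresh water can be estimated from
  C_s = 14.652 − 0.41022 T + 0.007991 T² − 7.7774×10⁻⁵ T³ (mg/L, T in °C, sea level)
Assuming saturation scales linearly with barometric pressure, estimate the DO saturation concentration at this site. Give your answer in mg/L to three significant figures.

At sea level: C_s = 14.652 − 0.41022×31.2 + 0.007991×31.2² − 7.7774×10⁻⁵×31.2³ = 7.270 mg/L.
Pressure correction: C_s' = 7.270 × 0.917 = 6.666 mg/L.

C_s ≈ 6.67 mg/L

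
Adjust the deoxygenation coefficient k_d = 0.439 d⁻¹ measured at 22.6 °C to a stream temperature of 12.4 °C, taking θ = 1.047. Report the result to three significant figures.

k_d ≈ 0.275 d⁻¹

k_d(T₂) = k_d(T₁) · θ^(T₂−T₁) = 0.439 × 1.047^(12.4−22.6)
= 0.439 × 1.047^-10.2 = 0.439 × 0.6260 = 0.2748 d⁻¹.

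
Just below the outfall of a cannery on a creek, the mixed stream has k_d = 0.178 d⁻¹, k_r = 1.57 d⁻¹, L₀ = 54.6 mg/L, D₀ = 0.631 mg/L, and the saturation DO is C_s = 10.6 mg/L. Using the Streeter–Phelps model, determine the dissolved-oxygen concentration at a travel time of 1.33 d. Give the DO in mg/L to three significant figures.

DO ≈ 5.88 mg/L

k_d L₀/(k_r−k_d) = 0.178×54.6/(1.57−0.178) = 9.719/1.392 = 6.982 mg/L.
e^(−k_d t) = e^(−0.178×1.330) = 0.7892; e^(−k_r t) = e^(−1.57×1.330) = 0.1239.
D = 6.982 × (0.7892 − 0.1239) + 0.631 × 0.1239 = 4.645 + 0.07820 = 4.723 mg/L.
DO = C_s − D = 10.6 − 4.723 = 5.877 mg/L.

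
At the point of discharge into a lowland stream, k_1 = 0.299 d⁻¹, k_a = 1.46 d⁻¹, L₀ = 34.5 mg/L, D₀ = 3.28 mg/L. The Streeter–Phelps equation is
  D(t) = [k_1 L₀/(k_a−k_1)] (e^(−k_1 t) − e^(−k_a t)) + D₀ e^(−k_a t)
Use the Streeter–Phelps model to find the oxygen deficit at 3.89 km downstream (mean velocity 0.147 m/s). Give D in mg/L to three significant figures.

Travel time t = x/v = 3.89 km / (0.147 m/s) = 3890 m / 0.147 m/s = 26460 s = 0.3063 d.
k_1 L₀/(k_a−k_1) = 0.299×34.5/(1.46−0.299) = 10.32/1.161 = 8.885 mg/L.
e^(−k_1 t) = e^(−0.299×0.3063) = 0.9125; e^(−k_a t) = e^(−1.46×0.3063) = 0.6394.
D = 8.885 × (0.9125 − 0.6394) + 3.28 × 0.6394 = 2.426 + 2.097 = 4.523 mg/L.

D ≈ 4.52 mg/L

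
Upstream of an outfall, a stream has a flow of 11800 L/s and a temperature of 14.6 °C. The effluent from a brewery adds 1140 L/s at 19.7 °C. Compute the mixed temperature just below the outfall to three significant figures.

15.0 °C

Flow-weighted mixing: C = (Q_r C_r + Q_w C_w)/(Q_r + Q_w)
= (11800×14.6 + 1140×19.7)/(11800 + 1140) = 194700/12940 = 15.05 °C.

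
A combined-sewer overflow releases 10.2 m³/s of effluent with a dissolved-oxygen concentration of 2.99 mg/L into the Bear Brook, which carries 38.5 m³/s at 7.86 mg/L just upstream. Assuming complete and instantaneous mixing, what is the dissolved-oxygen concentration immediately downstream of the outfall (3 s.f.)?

6.84 mg/L

Flow-weighted mixing: C = (Q_r C_r + Q_w C_w)/(Q_r + Q_w)
= (38.5×7.86 + 10.2×2.99)/(38.5 + 10.2) = 333.1/48.70 = 6.840 mg/L.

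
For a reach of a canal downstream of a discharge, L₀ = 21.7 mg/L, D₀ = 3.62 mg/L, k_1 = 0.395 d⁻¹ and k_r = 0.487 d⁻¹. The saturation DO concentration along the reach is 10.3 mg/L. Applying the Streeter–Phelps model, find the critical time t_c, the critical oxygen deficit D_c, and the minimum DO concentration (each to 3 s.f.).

t_c ≈ 1.85 d; D_c ≈ 8.49 mg/L; min DO ≈ 1.81 mg/L

With k_r/k_1 = 1.233 and 1 − D₀(k_r−k_1)/(k_1 L₀) = 0.9611,
t_c = ln(1.233 × 0.9611) / (0.487 − 0.395) = ln(1.185) / 0.09200 = 0.1697/0.09200 = 1.845 d.
L(t_c) = L₀ e^(−k_1 t_c) = 21.7 × 0.4825 = 10.47 mg/L, and at the critical point k_r D_c = k_1 L, so D_c = (0.395/0.487) × 10.47 = 8.492 mg/L.
Minimum DO = C_s − D_c = 10.3 − 8.492 = 1.808 mg/L.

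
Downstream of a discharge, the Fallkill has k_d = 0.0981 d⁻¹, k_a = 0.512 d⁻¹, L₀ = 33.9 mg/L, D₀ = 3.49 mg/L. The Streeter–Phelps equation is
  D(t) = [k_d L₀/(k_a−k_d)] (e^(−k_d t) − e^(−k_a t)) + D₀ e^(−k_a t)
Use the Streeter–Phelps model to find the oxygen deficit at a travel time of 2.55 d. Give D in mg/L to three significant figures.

D ≈ 5.02 mg/L

k_d L₀/(k_a−k_d) = 0.0981×33.9/(0.512−0.0981) = 3.326/0.4139 = 8.035 mg/L.
e^(−k_d t) = e^(−0.0981×2.550) = 0.7787; e^(−k_a t) = e^(−0.512×2.550) = 0.2710.
D = 8.035 × (0.7787 − 0.2710) + 3.49 × 0.2710 = 4.079 + 0.9458 = 5.025 mg/L.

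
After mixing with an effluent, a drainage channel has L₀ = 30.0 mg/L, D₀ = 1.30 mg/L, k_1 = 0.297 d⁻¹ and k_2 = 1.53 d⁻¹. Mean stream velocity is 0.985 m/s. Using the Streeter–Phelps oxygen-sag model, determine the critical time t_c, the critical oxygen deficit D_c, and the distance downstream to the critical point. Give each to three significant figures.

t_c ≈ 1.17 d; D_c ≈ 4.12 mg/L; x_c ≈ 99.5 km

At the critical point dD/dt = 0, so k_1 L₀ e^(−k_1 t) = k_2 D. Substituting D(t) from the Streeter–Phelps equation and solving for t gives
t_c = ln[(k_2/k_1)(1 − D₀(k_2−k_1)/(k_1 L₀))] / (k_2−k_1).
Here k_2−k_1 = 1.233 d⁻¹ and 1 − D₀(k_2−k_1)/(k_1 L₀) = 1 − 1.30×1.233/(0.297×30.0) = 0.8201, so
t_c = ln(5.152 × 0.8201) / 1.233 = 1.441 / 1.233 = 1.169 d.
D_c = (k_1/k_2) L₀ e^(−k_1 t_c) = (0.297/1.53) × 30.0 × e^(−0.297×1.169) = 0.1941 × 30.0 × 0.7067 = 4.116 mg/L.
x_c = v t_c = 0.985 m/s × 1.169 d × 86400 s/d = 99460 m ≈ 99.5 km.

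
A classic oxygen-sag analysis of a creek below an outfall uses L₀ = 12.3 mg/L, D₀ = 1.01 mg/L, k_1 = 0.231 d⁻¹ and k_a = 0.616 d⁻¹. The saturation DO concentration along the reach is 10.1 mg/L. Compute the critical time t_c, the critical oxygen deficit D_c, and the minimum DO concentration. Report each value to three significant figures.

With k_a/k_1 = 2.667 and 1 − D₀(k_a−k_1)/(k_1 L₀) = 0.8631,
t_c = ln(2.667 × 0.8631) / (0.616 − 0.231) = ln(2.302) / 0.3850 = 0.8337/0.3850 = 2.165 d.
L(t_c) = L₀ e^(−k_1 t_c) = 12.3 × 0.6064 = 7.459 mg/L, and at the critical point k_a D_c = k_1 L, so D_c = (0.231/0.616) × 7.459 = 2.797 mg/L.
Minimum DO = C_s − D_c = 10.1 − 2.797 = 7.303 mg/L.

t_c ≈ 2.17 d; D_c ≈ 2.80 mg/L; min DO ≈ 7.30 mg/L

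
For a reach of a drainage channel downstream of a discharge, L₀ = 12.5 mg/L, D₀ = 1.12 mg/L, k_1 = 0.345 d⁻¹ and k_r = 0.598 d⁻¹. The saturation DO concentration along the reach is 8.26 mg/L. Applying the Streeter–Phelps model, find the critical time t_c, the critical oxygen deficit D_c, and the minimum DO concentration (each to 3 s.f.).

With k_r/k_1 = 1.733 and 1 − D₀(k_r−k_1)/(k_1 L₀) = 0.9343,
t_c = ln(1.733 × 0.9343) / (0.598 − 0.345) = ln(1.619) / 0.2530 = 0.4821/0.2530 = 1.905 d.
L(t_c) = L₀ e^(−k_1 t_c) = 12.5 × 0.5182 = 6.478 mg/L, and at the critical point k_r D_c = k_1 L, so D_c = (0.345/0.598) × 6.478 = 3.737 mg/L.
Minimum DO = C_s − D_c = 8.26 − 3.737 = 4.523 mg/L.

t_c ≈ 1.91 d; D_c ≈ 3.74 mg/L; min DO ≈ 4.52 mg/L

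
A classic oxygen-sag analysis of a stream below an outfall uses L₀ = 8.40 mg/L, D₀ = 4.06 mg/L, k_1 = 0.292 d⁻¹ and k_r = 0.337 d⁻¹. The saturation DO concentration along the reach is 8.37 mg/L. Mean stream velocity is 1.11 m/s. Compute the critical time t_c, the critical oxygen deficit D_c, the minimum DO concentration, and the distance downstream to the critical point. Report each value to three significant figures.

t_c ≈ 1.46 d; D_c ≈ 4.75 mg/L; min DO ≈ 3.62 mg/L; x_c ≈ 140 km

t_c = [1/(k_r−k_1)] ln[(k_r/k_1)(1 − D₀(k_r−k_1)/(k_1 L₀))]
= [1/(0.337−0.292)] ln[(0.337/0.292)(1 − 4.06×0.04500/(0.292×8.40))]
= (1/0.04500) ln[1.154 × 0.9255] = 22.22 × ln(1.068) = 22.22 × 0.06592 = 1.465 d.
L(t_c) = L₀ e^(−k_1 t_c) = 8.40 × 0.6520 = 5.476 mg/L, and at the critical point k_r D_c = k_1 L, so D_c = (0.292/0.337) × 5.476 = 4.745 mg/L.
Minimum DO = C_s − D_c = 8.37 − 4.745 = 3.625 mg/L.
x_c = v t_c = 1.11 m/s × 1.465 d × 86400 s/d = 140500 m ≈ 140 km.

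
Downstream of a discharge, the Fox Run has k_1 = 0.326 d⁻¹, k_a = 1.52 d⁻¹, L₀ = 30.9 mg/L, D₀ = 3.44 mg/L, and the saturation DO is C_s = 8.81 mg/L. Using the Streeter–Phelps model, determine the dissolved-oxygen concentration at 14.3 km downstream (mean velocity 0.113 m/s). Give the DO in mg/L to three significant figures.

Travel time t = x/v = 14.3 km / (0.113 m/s) = 14300 m / 0.113 m/s = 126500 s = 1.465 d.
k_1 L₀/(k_a−k_1) = 0.326×30.9/(1.52−0.326) = 10.07/1.194 = 8.437 mg/L.
e^(−k_1 t) = e^(−0.326×1.465) = 0.6203; e^(−k_a t) = e^(−1.52×1.465) = 0.1079.
D = 8.437 × (0.6203 − 0.1079) + 3.44 × 0.1079 = 4.323 + 0.3713 = 4.694 mg/L.
DO = C_s − D = 8.81 − 4.694 = 4.116 mg/L.

DO ≈ 4.12 mg/L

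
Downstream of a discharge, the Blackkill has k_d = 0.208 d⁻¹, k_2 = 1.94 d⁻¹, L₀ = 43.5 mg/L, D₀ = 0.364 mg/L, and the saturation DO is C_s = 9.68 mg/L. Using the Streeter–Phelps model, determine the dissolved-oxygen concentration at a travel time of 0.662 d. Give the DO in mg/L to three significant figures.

k_d L₀/(k_2−k_d) = 0.208×43.5/(1.94−0.208) = 9.048/1.732 = 5.224 mg/L.
e^(−k_d t) = e^(−0.208×0.6620) = 0.8714; e^(−k_2 t) = e^(−1.94×0.6620) = 0.2768.
D = 5.224 × (0.8714 − 0.2768) + 0.364 × 0.2768 = 3.106 + 0.1008 = 3.207 mg/L.
DO = C_s − D = 9.68 − 3.207 = 6.473 mg/L.

DO ≈ 6.47 mg/L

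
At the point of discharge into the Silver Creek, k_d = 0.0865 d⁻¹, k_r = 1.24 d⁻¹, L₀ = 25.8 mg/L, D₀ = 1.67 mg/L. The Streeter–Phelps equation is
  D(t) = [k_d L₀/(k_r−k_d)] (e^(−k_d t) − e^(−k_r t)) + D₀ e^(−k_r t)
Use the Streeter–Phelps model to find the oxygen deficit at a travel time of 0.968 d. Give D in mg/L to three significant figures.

D ≈ 1.70 mg/L

k_d L₀/(k_r−k_d) = 0.0865×25.8/(1.24−0.0865) = 2.232/1.153 = 1.935 mg/L.
e^(−k_d t) = e^(−0.0865×0.9680) = 0.9197; e^(−k_r t) = e^(−1.24×0.9680) = 0.3011.
D = 1.935 × (0.9197 − 0.3011) + 1.67 × 0.3011 = 1.197 + 0.5028 = 1.700 mg/L.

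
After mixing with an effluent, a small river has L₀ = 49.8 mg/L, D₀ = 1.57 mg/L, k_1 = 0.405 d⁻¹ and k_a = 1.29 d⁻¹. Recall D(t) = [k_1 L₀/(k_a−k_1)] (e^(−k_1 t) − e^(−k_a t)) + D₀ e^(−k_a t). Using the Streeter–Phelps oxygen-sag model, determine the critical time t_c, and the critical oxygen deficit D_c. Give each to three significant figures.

t_c = [1/(k_a−k_1)] ln[(k_a/k_1)(1 − D₀(k_a−k_1)/(k_1 L₀))]
= [1/(1.29−0.405)] ln[(1.29/0.405)(1 − 1.57×0.8850/(0.405×49.8))]
= (1/0.8850) ln[3.185 × 0.9311] = 1.130 × ln(2.966) = 1.130 × 1.087 = 1.228 d.
D_c = (k_1/k_a) L₀ e^(−k_1 t_c) = (0.405/1.29) × 49.8 × e^(−0.405×1.228) = 0.3140 × 49.8 × 0.6080 = 9.507 mg/L.

t_c ≈ 1.23 d; D_c ≈ 9.51 mg/L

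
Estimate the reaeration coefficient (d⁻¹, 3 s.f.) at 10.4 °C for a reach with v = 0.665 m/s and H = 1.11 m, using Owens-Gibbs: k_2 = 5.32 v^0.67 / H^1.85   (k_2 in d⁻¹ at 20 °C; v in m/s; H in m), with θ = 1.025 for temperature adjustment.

k_2(20) = 5.32 × 0.665^0.67 / 1.11^1.85 = 5.32 × 0.7608 / 1.213 = 3.337 d⁻¹.
k_2(10.4) = 3.337 × 1.025^(10.4−20) = 3.337 × 0.7890 = 2.633 d⁻¹.

k_2 ≈ 2.63 d⁻¹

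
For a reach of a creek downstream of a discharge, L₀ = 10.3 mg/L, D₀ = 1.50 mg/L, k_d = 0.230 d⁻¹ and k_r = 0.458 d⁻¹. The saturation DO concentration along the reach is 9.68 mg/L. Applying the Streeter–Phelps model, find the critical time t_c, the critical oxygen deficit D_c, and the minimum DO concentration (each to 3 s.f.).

t_c ≈ 2.34 d; D_c ≈ 3.02 mg/L; min DO ≈ 6.66 mg/L

At the critical point dD/dt = 0, so k_d L₀ e^(−k_d t) = k_r D. Substituting D(t) from the Streeter–Phelps equation and solving for t gives
t_c = ln[(k_r/k_d)(1 − D₀(k_r−k_d)/(k_d L₀))] / (k_r−k_d).
Here k_r−k_d = 0.2280 d⁻¹ and 1 − D₀(k_r−k_d)/(k_d L₀) = 1 − 1.50×0.2280/(0.230×10.3) = 0.8556, so
t_c = ln(1.991 × 0.8556) / 0.2280 = 0.5329 / 0.2280 = 2.337 d.
D_c = (k_d/k_r) L₀ e^(−k_d t_c) = (0.230/0.458) × 10.3 × e^(−0.230×2.337) = 0.5022 × 10.3 × 0.5842 = 3.022 mg/L.
Minimum DO = C_s − D_c = 9.68 − 3.022 = 6.658 mg/L.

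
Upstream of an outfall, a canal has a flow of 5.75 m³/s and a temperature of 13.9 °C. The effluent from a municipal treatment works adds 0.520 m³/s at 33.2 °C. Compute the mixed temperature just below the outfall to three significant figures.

Flow-weighted mixing: C = (Q_r C_r + Q_w C_w)/(Q_r + Q_w)
= (5.75×13.9 + 0.520×33.2)/(5.75 + 0.520) = 97.19/6.270 = 15.50 °C.

15.5 °C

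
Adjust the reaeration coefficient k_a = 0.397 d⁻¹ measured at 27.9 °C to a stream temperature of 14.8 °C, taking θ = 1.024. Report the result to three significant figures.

k_a ≈ 0.291 d⁻¹

k_a(T₂) = k_a(T₁) · θ^(T₂−T₁) = 0.397 × 1.024^(14.8−27.9)
= 0.397 × 1.024^-13.1 = 0.397 × 0.7329 = 0.2910 d⁻¹.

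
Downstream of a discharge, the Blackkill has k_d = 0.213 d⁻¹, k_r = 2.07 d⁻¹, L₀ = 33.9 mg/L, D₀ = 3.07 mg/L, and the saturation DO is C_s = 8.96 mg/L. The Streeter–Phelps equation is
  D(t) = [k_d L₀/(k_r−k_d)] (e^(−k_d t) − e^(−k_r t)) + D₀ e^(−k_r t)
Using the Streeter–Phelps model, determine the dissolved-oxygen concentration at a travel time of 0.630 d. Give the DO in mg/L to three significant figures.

k_d L₀/(k_r−k_d) = 0.213×33.9/(2.07−0.213) = 7.221/1.857 = 3.888 mg/L.
e^(−k_d t) = e^(−0.213×0.6300) = 0.8744; e^(−k_r t) = e^(−2.07×0.6300) = 0.2714.
D = 3.888 × (0.8744 − 0.2714) + 3.07 × 0.2714 = 2.345 + 0.8332 = 3.178 mg/L.
DO = C_s − D = 8.96 − 3.178 = 5.782 mg/L.

DO ≈ 5.78 mg/L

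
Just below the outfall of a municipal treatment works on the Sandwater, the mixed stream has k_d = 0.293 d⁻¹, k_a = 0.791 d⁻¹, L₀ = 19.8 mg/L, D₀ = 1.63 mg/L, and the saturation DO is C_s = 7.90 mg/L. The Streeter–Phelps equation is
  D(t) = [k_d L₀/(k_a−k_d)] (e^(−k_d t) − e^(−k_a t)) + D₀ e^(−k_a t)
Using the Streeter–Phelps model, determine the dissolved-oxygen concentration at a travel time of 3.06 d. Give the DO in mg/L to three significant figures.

DO ≈ 4.04 mg/L

k_d L₀/(k_a−k_d) = 0.293×19.8/(0.791−0.293) = 5.801/0.4980 = 11.65 mg/L.
e^(−k_d t) = e^(−0.293×3.060) = 0.4080; e^(−k_a t) = e^(−0.791×3.060) = 0.08888.
D = 11.65 × (0.4080 − 0.08888) + 1.63 × 0.08888 = 3.717 + 0.1449 = 3.862 mg/L.
DO = C_s − D = 7.90 − 3.862 = 4.038 mg/L.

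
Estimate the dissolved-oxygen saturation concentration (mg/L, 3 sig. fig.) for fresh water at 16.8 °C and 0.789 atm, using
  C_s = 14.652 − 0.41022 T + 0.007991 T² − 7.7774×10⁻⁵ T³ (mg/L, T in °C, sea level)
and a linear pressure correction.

At sea level: C_s = 14.652 − 0.41022×16.8 + 0.007991×16.8² − 7.7774×10⁻⁵×16.8³ = 9.647 mg/L.
Pressure correction: C_s' = 9.647 × 0.789 = 7.611 mg/L.

C_s ≈ 7.61 mg/L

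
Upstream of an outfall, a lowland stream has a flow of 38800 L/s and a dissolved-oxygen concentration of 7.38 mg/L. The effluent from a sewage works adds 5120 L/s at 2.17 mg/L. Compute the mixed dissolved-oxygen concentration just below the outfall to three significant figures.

Flow-weighted mixing: C = (Q_r C_r + Q_w C_w)/(Q_r + Q_w)
= (38800×7.38 + 5120×2.17)/(38800 + 5120) = 297500/43920 = 6.773 mg/L.

6.77 mg/L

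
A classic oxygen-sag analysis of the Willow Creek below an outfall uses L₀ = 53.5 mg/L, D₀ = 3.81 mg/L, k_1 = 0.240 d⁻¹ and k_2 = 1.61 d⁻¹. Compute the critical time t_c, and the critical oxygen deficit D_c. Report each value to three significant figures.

t_c ≈ 1.01 d; D_c ≈ 6.26 mg/L

At the critical point dD/dt = 0, so k_1 L₀ e^(−k_1 t) = k_2 D. Substituting D(t) from the Streeter–Phelps equation and solving for t gives
t_c = ln[(k_2/k_1)(1 − D₀(k_2−k_1)/(k_1 L₀))] / (k_2−k_1).
Here k_2−k_1 = 1.370 d⁻¹ and 1 − D₀(k_2−k_1)/(k_1 L₀) = 1 − 3.81×1.370/(0.240×53.5) = 0.5935, so
t_c = ln(6.708 × 0.5935) / 1.370 = 1.382 / 1.370 = 1.008 d.
L(t_c) = L₀ e^(−k_1 t_c) = 53.5 × 0.7850 = 42.00 mg/L, and at the critical point k_2 D_c = k_1 L, so D_c = (0.240/1.61) × 42.00 = 6.261 mg/L.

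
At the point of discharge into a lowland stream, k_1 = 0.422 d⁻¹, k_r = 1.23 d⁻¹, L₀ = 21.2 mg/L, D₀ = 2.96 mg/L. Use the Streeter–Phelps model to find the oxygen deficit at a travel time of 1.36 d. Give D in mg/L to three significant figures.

D ≈ 4.71 mg/L

k_1 L₀/(k_r−k_1) = 0.422×21.2/(1.23−0.422) = 8.946/0.8080 = 11.07 mg/L.
e^(−k_1 t) = e^(−0.422×1.360) = 0.5633; e^(−k_r t) = e^(−1.23×1.360) = 0.1877.
D = 11.07 × (0.5633 − 0.1877) + 2.96 × 0.1877 = 4.159 + 0.5557 = 4.714 mg/L.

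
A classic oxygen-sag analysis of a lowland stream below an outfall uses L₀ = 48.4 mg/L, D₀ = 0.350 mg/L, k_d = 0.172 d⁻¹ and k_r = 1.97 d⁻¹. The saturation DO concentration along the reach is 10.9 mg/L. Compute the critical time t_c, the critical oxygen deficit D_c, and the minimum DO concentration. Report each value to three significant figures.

t_c ≈ 1.31 d; D_c ≈ 3.37 mg/L; min DO ≈ 7.53 mg/L

At the critical point dD/dt = 0, so k_d L₀ e^(−k_d t) = k_r D. Substituting D(t) from the Streeter–Phelps equation and solving for t gives
t_c = ln[(k_r/k_d)(1 − D₀(k_r−k_d)/(k_d L₀))] / (k_r−k_d).
Here k_r−k_d = 1.798 d⁻¹ and 1 − D₀(k_r−k_d)/(k_d L₀) = 1 − 0.350×1.798/(0.172×48.4) = 0.9244, so
t_c = ln(11.45 × 0.9244) / 1.798 = 2.360 / 1.798 = 1.312 d.
L(t_c) = L₀ e^(−k_d t_c) = 48.4 × 0.7979 = 38.62 mg/L, and at the critical point k_r D_c = k_d L, so D_c = (0.172/1.97) × 38.62 = 3.372 mg/L.
Minimum DO = C_s − D_c = 10.9 − 3.372 = 7.528 mg/L.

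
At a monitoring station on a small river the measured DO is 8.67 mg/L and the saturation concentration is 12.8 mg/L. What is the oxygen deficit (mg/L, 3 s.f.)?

D ≈ 4.13 mg/L

D = C_s − C = 12.8 − 8.67 = 4.13 mg/L.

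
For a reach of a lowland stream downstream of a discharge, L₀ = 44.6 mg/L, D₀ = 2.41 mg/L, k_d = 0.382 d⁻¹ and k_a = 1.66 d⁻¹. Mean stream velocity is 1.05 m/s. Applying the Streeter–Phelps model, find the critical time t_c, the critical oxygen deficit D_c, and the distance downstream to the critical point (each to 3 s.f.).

t_c ≈ 0.994 d; D_c ≈ 7.02 mg/L; x_c ≈ 90.1 km

With k_a/k_d = 4.346 and 1 − D₀(k_a−k_d)/(k_d L₀) = 0.8192,
t_c = ln(4.346 × 0.8192) / (1.66 − 0.382) = ln(3.560) / 1.278 = 1.270/1.278 = 0.9935 d.
L(t_c) = L₀ e^(−k_d t_c) = 44.6 × 0.6842 = 30.51 mg/L, and at the critical point k_a D_c = k_d L, so D_c = (0.382/1.66) × 30.51 = 7.022 mg/L.
x_c = v t_c = 1.05 m/s × 0.9935 d × 86400 s/d = 90130 m ≈ 90.1 km.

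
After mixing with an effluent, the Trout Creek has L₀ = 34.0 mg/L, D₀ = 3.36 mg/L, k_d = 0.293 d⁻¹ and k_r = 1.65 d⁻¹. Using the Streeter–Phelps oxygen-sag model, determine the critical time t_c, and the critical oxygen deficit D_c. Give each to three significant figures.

t_c ≈ 0.823 d; D_c ≈ 4.74 mg/L

At the critical point dD/dt = 0, so k_d L₀ e^(−k_d t) = k_r D. Substituting D(t) from the Streeter–Phelps equation and solving for t gives
t_c = ln[(k_r/k_d)(1 − D₀(k_r−k_d)/(k_d L₀))] / (k_r−k_d).
Here k_r−k_d = 1.357 d⁻¹ and 1 − D₀(k_r−k_d)/(k_d L₀) = 1 − 3.36×1.357/(0.293×34.0) = 0.5423, so
t_c = ln(5.631 × 0.5423) / 1.357 = 1.116 / 1.357 = 0.8227 d.
D_c = (k_d/k_r) L₀ e^(−k_d t_c) = (0.293/1.65) × 34.0 × e^(−0.293×0.8227) = 0.1776 × 34.0 × 0.7858 = 4.744 mg/L.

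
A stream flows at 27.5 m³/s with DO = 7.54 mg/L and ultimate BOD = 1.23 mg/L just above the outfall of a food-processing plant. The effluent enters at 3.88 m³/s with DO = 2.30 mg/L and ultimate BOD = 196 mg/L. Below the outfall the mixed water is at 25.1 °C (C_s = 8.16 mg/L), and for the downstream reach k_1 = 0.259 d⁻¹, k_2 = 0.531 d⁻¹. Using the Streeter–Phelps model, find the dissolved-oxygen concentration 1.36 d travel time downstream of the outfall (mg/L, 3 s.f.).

DO ≈ 2.30 mg/L

Mixed DO = (27.5×7.54 + 3.88×2.30)/(27.5+3.88) = 216.3/31.38 = 6.892 mg/L.
Mixed L₀ = (27.5×1.23 + 3.88×196)/(31.38) = 794.3/31.38 = 25.31 mg/L.
Initial deficit D₀ = C_s − DO₀ = 8.16 − 6.892 = 1.268 mg/L.
D(1.36) = [0.259×25.31/(0.531−0.259)](e^(−0.259×1.36) − e^(−0.531×1.36)) + 1.268 e^(−0.531×1.36)
= 24.10 × (0.7031 − 0.4857) + 1.268 × 0.4857 = 5.856 mg/L.
DO = 8.16 − 5.856 = 2.304 mg/L.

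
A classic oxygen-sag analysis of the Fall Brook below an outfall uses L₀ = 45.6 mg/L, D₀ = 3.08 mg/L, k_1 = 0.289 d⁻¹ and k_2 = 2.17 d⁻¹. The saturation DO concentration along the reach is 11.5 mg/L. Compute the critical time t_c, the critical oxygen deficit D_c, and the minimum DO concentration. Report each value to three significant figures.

With k_2/k_1 = 7.509 and 1 − D₀(k_2−k_1)/(k_1 L₀) = 0.5604,
t_c = ln(7.509 × 0.5604) / (2.17 − 0.289) = ln(4.208) / 1.881 = 1.437/1.881 = 0.7639 d.
L(t_c) = L₀ e^(−k_1 t_c) = 45.6 × 0.8019 = 36.57 mg/L, and at the critical point k_2 D_c = k_1 L, so D_c = (0.289/2.17) × 36.57 = 4.870 mg/L.
Minimum DO = C_s − D_c = 11.5 − 4.870 = 6.630 mg/L.

t_c ≈ 0.764 d; D_c ≈ 4.87 mg/L; min DO ≈ 6.63 mg/L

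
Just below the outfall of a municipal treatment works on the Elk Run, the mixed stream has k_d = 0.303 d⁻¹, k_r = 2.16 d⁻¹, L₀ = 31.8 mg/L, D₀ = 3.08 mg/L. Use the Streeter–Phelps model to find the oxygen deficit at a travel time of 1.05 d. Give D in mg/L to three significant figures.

k_d L₀/(k_r−k_d) = 0.303×31.8/(2.16−0.303) = 9.635/1.857 = 5.189 mg/L.
e^(−k_d t) = e^(−0.303×1.050) = 0.7275; e^(−k_r t) = e^(−2.16×1.050) = 0.1035.
D = 5.189 × (0.7275 − 0.1035) + 3.08 × 0.1035 = 3.238 + 0.3188 = 3.556 mg/L.

D ≈ 3.56 mg/L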